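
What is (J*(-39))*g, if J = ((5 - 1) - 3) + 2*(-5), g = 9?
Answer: 3159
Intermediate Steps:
J = -9 (J = (4 - 3) - 10 = 1 - 10 = -9)
(J*(-39))*g = -9*(-39)*9 = 351*9 = 3159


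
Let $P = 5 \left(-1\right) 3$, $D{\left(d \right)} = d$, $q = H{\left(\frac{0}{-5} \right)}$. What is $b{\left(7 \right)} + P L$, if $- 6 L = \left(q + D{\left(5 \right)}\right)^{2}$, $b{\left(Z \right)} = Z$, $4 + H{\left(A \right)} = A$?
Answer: $\frac{19}{2} \approx 9.5$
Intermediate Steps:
$H{\left(A \right)} = -4 + A$
$q = -4$ ($q = -4 + \frac{0}{-5} = -4 + 0 \left(- \frac{1}{5}\right) = -4 + 0 = -4$)
$L = - \frac{1}{6}$ ($L = - \frac{\left(-4 + 5\right)^{2}}{6} = - \frac{1^{2}}{6} = \left(- \frac{1}{6}\right) 1 = - \frac{1}{6} \approx -0.16667$)
$P = -15$ ($P = \left(-5\right) 3 = -15$)
$b{\left(7 \right)} + P L = 7 - - \frac{5}{2} = 7 + \frac{5}{2} = \frac{19}{2}$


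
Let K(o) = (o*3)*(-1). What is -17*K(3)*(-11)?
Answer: -1683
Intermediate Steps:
K(o) = -3*o (K(o) = (3*o)*(-1) = -3*o)
-17*K(3)*(-11) = -(-51)*3*(-11) = -17*(-9)*(-11) = 153*(-11) = -1683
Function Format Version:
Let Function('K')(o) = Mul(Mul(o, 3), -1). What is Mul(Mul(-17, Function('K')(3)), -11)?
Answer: -1683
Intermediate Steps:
Function('K')(o) = Mul(-3, o) (Function('K')(o) = Mul(Mul(3, o), -1) = Mul(-3, o))
Mul(Mul(-17, Function('K')(3)), -11) = Mul(Mul(-17, Mul(-3, 3)), -11) = Mul(Mul(-17, -9), -11) = Mul(153, -11) = -1683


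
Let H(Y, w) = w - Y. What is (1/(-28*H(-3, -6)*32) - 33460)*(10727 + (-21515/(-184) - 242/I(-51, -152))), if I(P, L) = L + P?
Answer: -36433716748041983/100402176 ≈ -3.6288e+8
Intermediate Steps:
(1/(-28*H(-3, -6)*32) - 33460)*(10727 + (-21515/(-184) - 242/I(-51, -152))) = (1/(-28*(-6 - 1*(-3))*32) - 33460)*(10727 + (-21515/(-184) - 242/(-152 - 51))) = (1/(-28*(-6 + 3)*32) - 33460)*(10727 + (-21515*(-1/184) - 242/(-203))) = (1/(-28*(-3)*32) - 33460)*(10727 + (21515/184 - 242*(-1/203))) = (1/(84*32) - 33460)*(10727 + (21515/184 + 242/203)) = (1/2688 - 33460)*(10727 + 4412073/37352) = (1/2688 - 33460)*(405086977/37352) = -89940479/2688*405086977/37352 = -36433716748041983/100402176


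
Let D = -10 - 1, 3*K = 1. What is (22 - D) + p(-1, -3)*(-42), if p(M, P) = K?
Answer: 19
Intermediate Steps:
K = ⅓ (K = (⅓)*1 = ⅓ ≈ 0.33333)
D = -11
p(M, P) = ⅓
(22 - D) + p(-1, -3)*(-42) = (22 - 1*(-11)) + (⅓)*(-42) = (22 + 11) - 14 = 33 - 14 = 19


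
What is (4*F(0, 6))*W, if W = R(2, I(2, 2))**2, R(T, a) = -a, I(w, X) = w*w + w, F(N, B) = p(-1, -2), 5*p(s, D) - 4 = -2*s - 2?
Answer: 576/5 ≈ 115.20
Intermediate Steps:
p(s, D) = 2/5 - 2*s/5 (p(s, D) = 4/5 + (-2*s - 2)/5 = 4/5 + (-2 - 2*s)/5 = 4/5 + (-2/5 - 2*s/5) = 2/5 - 2*s/5)
F(N, B) = 4/5 (F(N, B) = 2/5 - 2/5*(-1) = 2/5 + 2/5 = 4/5)
I(w, X) = w + w**2 (I(w, X) = w**2 + w = w + w**2)
W = 36 (W = (-2*(1 + 2))**2 = (-2*3)**2 = (-1*6)**2 = (-6)**2 = 36)
(4*F(0, 6))*W = (4*(4/5))*36 = (16/5)*36 = 576/5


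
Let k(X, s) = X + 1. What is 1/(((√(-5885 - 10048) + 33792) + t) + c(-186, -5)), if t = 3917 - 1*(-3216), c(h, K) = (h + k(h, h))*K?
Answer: 14260/610048111 - I*√15933/1830144333 ≈ 2.3375e-5 - 6.8971e-8*I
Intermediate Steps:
k(X, s) = 1 + X
c(h, K) = K*(1 + 2*h) (c(h, K) = (h + (1 + h))*K = (1 + 2*h)*K = K*(1 + 2*h))
t = 7133 (t = 3917 + 3216 = 7133)
1/(((√(-5885 - 10048) + 33792) + t) + c(-186, -5)) = 1/(((√(-5885 - 10048) + 33792) + 7133) - 5*(1 + 2*(-186))) = 1/(((√(-15933) + 33792) + 7133) - 5*(1 - 372)) = 1/(((I*√15933 + 33792) + 7133) - 5*(-371)) = 1/(((33792 + I*√15933) + 7133) + 1855) = 1/((40925 + I*√15933) + 1855) = 1/(42780 + I*√15933)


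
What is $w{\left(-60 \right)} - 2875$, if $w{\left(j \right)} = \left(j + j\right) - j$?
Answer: $-2935$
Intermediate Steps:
$w{\left(j \right)} = j$ ($w{\left(j \right)} = 2 j - j = j$)
$w{\left(-60 \right)} - 2875 = -60 - 2875 = -2935$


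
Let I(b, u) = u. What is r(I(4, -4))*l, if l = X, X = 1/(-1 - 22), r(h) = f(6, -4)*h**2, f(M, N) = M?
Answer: -96/23 ≈ -4.1739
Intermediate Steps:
r(h) = 6*h**2
X = -1/23 (X = 1/(-23) = -1/23 ≈ -0.043478)
l = -1/23 ≈ -0.043478
r(I(4, -4))*l = (6*(-4)**2)*(-1/23) = (6*16)*(-1/23) = 96*(-1/23) = -96/23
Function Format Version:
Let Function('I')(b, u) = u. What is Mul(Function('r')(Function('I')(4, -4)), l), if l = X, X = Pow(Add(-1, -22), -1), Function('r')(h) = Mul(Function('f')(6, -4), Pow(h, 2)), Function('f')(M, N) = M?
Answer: Rational(-96, 23) ≈ -4.1739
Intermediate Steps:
Function('r')(h) = Mul(6, Pow(h, 2))
X = Rational(-1, 23) (X = Pow(-23, -1) = Rational(-1, 23) ≈ -0.043478)
l = Rational(-1, 23) ≈ -0.043478
Mul(Function('r')(Function('I')(4, -4)), l) = Mul(Mul(6, Pow(-4, 2)), Rational(-1, 23)) = Mul(Mul(6, 16), Rational(-1, 23)) = Mul(96, Rational(-1, 23)) = Rational(-96, 23)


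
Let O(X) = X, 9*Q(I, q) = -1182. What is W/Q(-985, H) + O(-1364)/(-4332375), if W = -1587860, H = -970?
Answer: 10318807719958/853477875 ≈ 12090.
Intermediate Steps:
Q(I, q) = -394/3 (Q(I, q) = (1/9)*(-1182) = -394/3)
W/Q(-985, H) + O(-1364)/(-4332375) = -1587860/(-394/3) - 1364/(-4332375) = -1587860*(-3/394) - 1364*(-1/4332375) = 2381790/197 + 1364/4332375 = 10318807719958/853477875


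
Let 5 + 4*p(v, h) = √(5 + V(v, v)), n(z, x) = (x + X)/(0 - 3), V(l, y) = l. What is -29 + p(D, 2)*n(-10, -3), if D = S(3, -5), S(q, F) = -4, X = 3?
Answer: -29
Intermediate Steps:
D = -4
n(z, x) = -1 - x/3 (n(z, x) = (x + 3)/(0 - 3) = (3 + x)/(-3) = (3 + x)*(-⅓) = -1 - x/3)
p(v, h) = -5/4 + √(5 + v)/4
-29 + p(D, 2)*n(-10, -3) = -29 + (-5/4 + √(5 - 4)/4)*(-1 - ⅓*(-3)) = -29 + (-5/4 + √1/4)*(-1 + 1) = -29 + (-5/4 + (¼)*1)*0 = -29 + (-5/4 + ¼)*0 = -29 - 1*0 = -29 + 0 = -29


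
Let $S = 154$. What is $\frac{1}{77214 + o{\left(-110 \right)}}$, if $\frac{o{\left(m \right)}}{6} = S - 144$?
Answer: $\frac{1}{77274} \approx 1.2941 \cdot 10^{-5}$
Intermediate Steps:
$o{\left(m \right)} = 60$ ($o{\left(m \right)} = 6 \left(154 - 144\right) = 6 \cdot 10 = 60$)
$\frac{1}{77214 + o{\left(-110 \right)}} = \frac{1}{77214 + 60} = \frac{1}{77274}$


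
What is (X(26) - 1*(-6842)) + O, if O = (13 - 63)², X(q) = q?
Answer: 9368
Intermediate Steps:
O = 2500 (O = (-50)² = 2500)
(X(26) - 1*(-6842)) + O = (26 - 1*(-6842)) + 2500 = (26 + 6842) + 2500 = 6868 + 2500 = 9368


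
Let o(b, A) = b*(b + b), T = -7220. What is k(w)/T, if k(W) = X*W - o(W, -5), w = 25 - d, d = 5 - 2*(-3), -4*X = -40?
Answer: 63/1805 ≈ 0.034903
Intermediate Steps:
X = 10 (X = -¼*(-40) = 10)
d = 11 (d = 5 + 6 = 11)
w = 14 (w = 25 - 1*11 = 25 - 11 = 14)
o(b, A) = 2*b² (o(b, A) = b*(2*b) = 2*b²)
k(W) = -2*W² + 10*W (k(W) = 10*W - 2*W² = -2*W² + 10*W)
k(w)/T = (2*14*(5 - 1*14))/(-7220) = (2*14*(5 - 14))*(-1/7220) = (2*14*(-9))*(-1/7220) = -252*(-1/7220) = 63/1805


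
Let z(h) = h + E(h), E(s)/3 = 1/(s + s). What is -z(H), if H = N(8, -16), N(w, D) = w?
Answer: -131/16 ≈ -8.1875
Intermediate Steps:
H = 8
E(s) = 3/(2*s) (E(s) = 3/(s + s) = 3/((2*s)) = 3*(1/(2*s)) = 3/(2*s))
z(h) = h + 3/(2*h)
-z(H) = -(8 + (3/2)/8) = -(8 + (3/2)*(⅛)) = -(8 + 3/16) = -1*131/16 = -131/16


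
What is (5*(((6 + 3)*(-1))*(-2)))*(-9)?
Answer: -810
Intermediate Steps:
(5*(((6 + 3)*(-1))*(-2)))*(-9) = (5*((9*(-1))*(-2)))*(-9) = (5*(-9*(-2)))*(-9) = (5*18)*(-9) = 90*(-9) = -810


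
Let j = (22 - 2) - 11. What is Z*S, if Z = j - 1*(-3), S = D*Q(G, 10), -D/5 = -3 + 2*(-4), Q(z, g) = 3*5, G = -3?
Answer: 9900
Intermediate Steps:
Q(z, g) = 15
D = 55 (D = -5*(-3 + 2*(-4)) = -5*(-3 - 8) = -5*(-11) = 55)
j = 9 (j = 20 - 11 = 9)
S = 825 (S = 55*15 = 825)
Z = 12 (Z = 9 - 1*(-3) = 9 + 3 = 12)
Z*S = 12*825 = 9900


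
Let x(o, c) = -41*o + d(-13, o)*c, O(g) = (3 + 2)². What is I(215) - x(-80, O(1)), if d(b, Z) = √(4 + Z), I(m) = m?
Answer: -3065 - 50*I*√19 ≈ -3065.0 - 217.95*I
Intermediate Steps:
O(g) = 25 (O(g) = 5² = 25)
x(o, c) = -41*o + c*√(4 + o) (x(o, c) = -41*o + √(4 + o)*c = -41*o + c*√(4 + o))
I(215) - x(-80, O(1)) = 215 - (-41*(-80) + 25*√(4 - 80)) = 215 - (3280 + 25*√(-76)) = 215 - (3280 + 25*(2*I*√19)) = 215 - (3280 + 50*I*√19) = 215 + (-3280 - 50*I*√19) = -3065 - 50*I*√19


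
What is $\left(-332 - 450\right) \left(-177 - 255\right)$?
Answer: $337824$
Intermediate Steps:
$\left(-332 - 450\right) \left(-177 - 255\right) = \left(-782\right) \left(-432\right) = 337824$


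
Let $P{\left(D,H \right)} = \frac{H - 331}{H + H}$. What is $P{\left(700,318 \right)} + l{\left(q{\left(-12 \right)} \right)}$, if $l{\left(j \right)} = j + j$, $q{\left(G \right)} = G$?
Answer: $- \frac{15277}{636} \approx -24.02$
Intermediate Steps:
$P{\left(D,H \right)} = \frac{-331 + H}{2 H}$
$l{\left(j \right)} = 2 j$
$P{\left(700,318 \right)} + l{\left(q{\left(-12 \right)} \right)} = \frac{-331 + 318}{2 \cdot 318} + 2 \left(-12\right) = \frac{1}{2} \cdot \frac{1}{318} \left(-13\right) - 24 = - \frac{13}{636} - 24 = - \frac{15277}{636}$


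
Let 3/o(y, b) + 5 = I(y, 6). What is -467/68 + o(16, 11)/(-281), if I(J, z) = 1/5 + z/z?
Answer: -2492293/363052 ≈ -6.8648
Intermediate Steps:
I(J, z) = 6/5 (I(J, z) = 1*(1/5) + 1 = 1/5 + 1 = 6/5)
o(y, b) = -15/19 (o(y, b) = 3/(-5 + 6/5) = 3/(-19/5) = 3*(-5/19) = -15/19)
-467/68 + o(16, 11)/(-281) = -467/68 - 15/19/(-281) = -467*1/68 - 15/19*(-1/281) = -467/68 + 15/5339 = -2492293/363052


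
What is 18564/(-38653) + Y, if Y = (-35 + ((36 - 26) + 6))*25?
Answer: -18378739/38653 ≈ -475.48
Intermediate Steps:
Y = -475 (Y = (-35 + (10 + 6))*25 = (-35 + 16)*25 = -19*25 = -475)
18564/(-38653) + Y = 18564/(-38653) - 475 = 18564*(-1/38653) - 475 = -18564/38653 - 475 = -18378739/38653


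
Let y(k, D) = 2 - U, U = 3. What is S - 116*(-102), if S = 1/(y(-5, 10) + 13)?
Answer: 141985/12 ≈ 11832.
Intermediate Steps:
y(k, D) = -1 (y(k, D) = 2 - 1*3 = 2 - 3 = -1)
S = 1/12 (S = 1/(-1 + 13) = 1/12 ≈ 0.083333)
S - 116*(-102) = 1/12 - 116*(-102) = 1/12 + 11832 = 141985/12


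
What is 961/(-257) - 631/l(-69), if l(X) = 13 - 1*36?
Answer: 140064/5911 ≈ 23.695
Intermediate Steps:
l(X) = -23 (l(X) = 13 - 36 = -23)
961/(-257) - 631/l(-69) = 961/(-257) - 631/(-23) = 961*(-1/257) - 631*(-1/23) = -961/257 + 631/23 = 140064/5911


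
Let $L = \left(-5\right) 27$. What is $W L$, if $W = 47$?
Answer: $-6345$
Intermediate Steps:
$L = -135$
$W L = 47 \left(-135\right) = -6345$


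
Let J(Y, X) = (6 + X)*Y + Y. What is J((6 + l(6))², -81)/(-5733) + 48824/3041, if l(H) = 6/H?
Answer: 5937442/355797 ≈ 16.688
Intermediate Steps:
J(Y, X) = Y + Y*(6 + X) (J(Y, X) = Y*(6 + X) + Y = Y + Y*(6 + X))
J((6 + l(6))², -81)/(-5733) + 48824/3041 = ((6 + 6/6)²*(7 - 81))/(-5733) + 48824/3041 = ((6 + 6*(⅙))²*(-74))*(-1/5733) + 48824*(1/3041) = ((6 + 1)²*(-74))*(-1/5733) + 48824/3041 = (7²*(-74))*(-1/5733) + 48824/3041 = (49*(-74))*(-1/5733) + 48824/3041 = -3626*(-1/5733) + 48824/3041 = 74/117 + 48824/3041 = 5937442/355797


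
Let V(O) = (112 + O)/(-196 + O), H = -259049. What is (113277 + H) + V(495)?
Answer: -43585221/299 ≈ -1.4577e+5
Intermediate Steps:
V(O) = (112 + O)/(-196 + O)
(113277 + H) + V(495) = (113277 - 259049) + (112 + 495)/(-196 + 495) = -145772 + 607/299 = -43585221/299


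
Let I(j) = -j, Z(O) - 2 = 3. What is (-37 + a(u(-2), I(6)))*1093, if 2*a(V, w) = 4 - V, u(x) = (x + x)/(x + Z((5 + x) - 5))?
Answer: -112579/3 ≈ -37526.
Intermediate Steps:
Z(O) = 5 (Z(O) = 2 + 3 = 5)
u(x) = 2*x/(5 + x) (u(x) = (x + x)/(x + 5) = (2*x)/(5 + x) = 2*x/(5 + x))
a(V, w) = 2 - V/2 (a(V, w) = (4 - V)/2 = 2 - V/2)
(-37 + a(u(-2), I(6)))*1093 = (-37 + (2 - (-2)/(5 - 2)))*1093 = (-37 + (2 - (-2)/3))*1093 = (-37 + (2 - ½*(-4/3)))*1093 = (-37 + (2 + ⅔))*1093 = (-37 + 8/3)*1093 = -103/3*1093 = -112579/3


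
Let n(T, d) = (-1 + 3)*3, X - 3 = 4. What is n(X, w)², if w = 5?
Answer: 36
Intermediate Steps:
X = 7 (X = 3 + 4 = 7)
n(T, d) = 6 (n(T, d) = 2*3 = 6)
n(X, w)² = 6² = 36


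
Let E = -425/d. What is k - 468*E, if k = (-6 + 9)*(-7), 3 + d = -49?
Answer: -3846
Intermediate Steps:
d = -52 (d = -3 - 49 = -52)
k = -21 (k = 3*(-7) = -21)
E = 425/52 (E = -425/(-52) = -425*(-1/52) = 425/52 ≈ 8.1731)
k - 468*E = -21 - 468*425/52 = -21 - 3825 = -3846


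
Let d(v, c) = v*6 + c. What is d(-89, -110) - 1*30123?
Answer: -30767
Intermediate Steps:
d(v, c) = c + 6*v (d(v, c) = 6*v + c = c + 6*v)
d(-89, -110) - 1*30123 = (-110 + 6*(-89)) - 1*30123 = (-110 - 534) - 30123 = -644 - 30123 = -30767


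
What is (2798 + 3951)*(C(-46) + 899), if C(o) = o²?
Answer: 20348235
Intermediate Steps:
(2798 + 3951)*(C(-46) + 899) = (2798 + 3951)*((-46)² + 899) = 6749*(2116 + 899) = 6749*3015 = 20348235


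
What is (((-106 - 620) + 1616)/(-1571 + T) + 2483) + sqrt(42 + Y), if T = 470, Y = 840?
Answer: 2732893/1101 + 21*sqrt(2) ≈ 2511.9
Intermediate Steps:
(((-106 - 620) + 1616)/(-1571 + T) + 2483) + sqrt(42 + Y) = (((-106 - 620) + 1616)/(-1571 + 470) + 2483) + sqrt(42 + 840) = ((-726 + 1616)/(-1101) + 2483) + sqrt(882) = (890*(-1/1101) + 2483) + 21*sqrt(2) = (-890/1101 + 2483) + 21*sqrt(2) = 2732893/1101 + 21*sqrt(2)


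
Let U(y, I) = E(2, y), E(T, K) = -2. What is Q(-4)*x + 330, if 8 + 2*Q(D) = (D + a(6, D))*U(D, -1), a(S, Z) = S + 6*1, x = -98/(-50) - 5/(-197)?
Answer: 1507914/4925 ≈ 306.18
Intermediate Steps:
x = 9778/4925 (x = -98*(-1/50) - 5*(-1/197) = 49/25 + 5/197 = 9778/4925 ≈ 1.9854)
U(y, I) = -2
a(S, Z) = 6 + S (a(S, Z) = S + 6 = 6 + S)
Q(D) = -16 - D (Q(D) = -4 + ((D + (6 + 6))*(-2))/2 = -4 + ((D + 12)*(-2))/2 = -4 + ((12 + D)*(-2))/2 = -4 + (-24 - 2*D)/2 = -4 + (-12 - D) = -16 - D)
Q(-4)*x + 330 = (-16 - 1*(-4))*(9778/4925) + 330 = (-16 + 4)*(9778/4925) + 330 = -12*9778/4925 + 330 = -117336/4925 + 330 = 1507914/4925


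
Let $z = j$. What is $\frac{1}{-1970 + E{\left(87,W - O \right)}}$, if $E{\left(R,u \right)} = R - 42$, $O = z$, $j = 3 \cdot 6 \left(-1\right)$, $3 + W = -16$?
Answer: $- \frac{1}{1925} \approx -0.00051948$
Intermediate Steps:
$W = -19$ ($W = -3 - 16 = -19$)
$j = -18$ ($j = 18 \left(-1\right) = -18$)
$z = -18$
$O = -18$
$E{\left(R,u \right)} = -42 + R$ ($E{\left(R,u \right)} = R - 42 = -42 + R$)
$\frac{1}{-1970 + E{\left(87,W - O \right)}} = \frac{1}{-1970 + \left(-42 + 87\right)} = \frac{1}{-1970 + 45} = \frac{1}{-1925} = - \frac{1}{1925}$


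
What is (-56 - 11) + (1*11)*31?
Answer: 274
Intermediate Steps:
(-56 - 11) + (1*11)*31 = -67 + 11*31 = -67 + 341 = 274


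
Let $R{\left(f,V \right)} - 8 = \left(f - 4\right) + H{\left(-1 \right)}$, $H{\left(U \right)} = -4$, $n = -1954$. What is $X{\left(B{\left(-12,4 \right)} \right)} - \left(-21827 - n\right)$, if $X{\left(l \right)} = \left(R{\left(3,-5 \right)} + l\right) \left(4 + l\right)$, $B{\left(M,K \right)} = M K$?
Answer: $21853$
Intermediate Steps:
$R{\left(f,V \right)} = f$ ($R{\left(f,V \right)} = 8 + \left(\left(f - 4\right) - 4\right) = 8 + \left(\left(-4 + f\right) - 4\right) = 8 + \left(-8 + f\right) = f$)
$B{\left(M,K \right)} = K M$
$X{\left(l \right)} = \left(3 + l\right) \left(4 + l\right)$
$X{\left(B{\left(-12,4 \right)} \right)} - \left(-21827 - n\right) = \left(12 + \left(4 \left(-12\right)\right)^{2} + 7 \cdot 4 \left(-12\right)\right) - \left(-21827 - -1954\right) = \left(12 + \left(-48\right)^{2} + 7 \left(-48\right)\right) - \left(-21827 + 1954\right) = \left(12 + 2304 - 336\right) - -19873 = 1980 + 19873 = 21853$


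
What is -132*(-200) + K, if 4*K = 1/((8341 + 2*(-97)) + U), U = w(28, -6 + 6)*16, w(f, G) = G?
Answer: 860323201/32588 ≈ 26400.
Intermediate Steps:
U = 0 (U = (-6 + 6)*16 = 0*16 = 0)
K = 1/32588 (K = 1/(4*((8341 + 2*(-97)) + 0)) = 1/(4*((8341 - 194) + 0)) = 1/(4*(8147 + 0)) = (1/4)/8147 = (1/4)*(1/8147) = 1/32588 ≈ 3.0686e-5)
-132*(-200) + K = -132*(-200) + 1/32588 = 26400 + 1/32588 = 860323201/32588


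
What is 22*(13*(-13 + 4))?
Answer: -2574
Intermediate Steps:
22*(13*(-13 + 4)) = 22*(13*(-9)) = 22*(-117) = -2574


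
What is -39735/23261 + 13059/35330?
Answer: -1100072151/821811130 ≈ -1.3386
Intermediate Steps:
-39735/23261 + 13059/35330 = -1100072151/821811130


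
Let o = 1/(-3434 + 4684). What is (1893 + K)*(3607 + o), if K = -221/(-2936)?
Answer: 25059949161819/3670000 ≈ 6.8283e+6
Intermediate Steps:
K = 221/2936 (K = -221*(-1/2936) = 221/2936 ≈ 0.075272)
o = 1/1250 ≈ 0.00080000
(1893 + K)*(3607 + o) = (1893 + 221/2936)*(3607 + 1/1250) = (5558069/2936)*(4508751/1250) = 25059949161819/3670000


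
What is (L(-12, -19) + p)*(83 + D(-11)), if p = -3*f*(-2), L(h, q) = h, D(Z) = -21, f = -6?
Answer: -2976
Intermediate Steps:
p = -36 (p = -3*(-6)*(-2) = 18*(-2) = -36)
(L(-12, -19) + p)*(83 + D(-11)) = (-12 - 36)*(83 - 21) = -48*62 = -2976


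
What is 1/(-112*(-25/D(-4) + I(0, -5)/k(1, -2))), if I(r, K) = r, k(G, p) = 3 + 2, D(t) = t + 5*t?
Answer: -3/350 ≈ -0.0085714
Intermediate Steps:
D(t) = 6*t
k(G, p) = 5
1/(-112*(-25/D(-4) + I(0, -5)/k(1, -2))) = 1/(-112*(-25/(6*(-4)) + 0/5)) = 1/(-112*(-25/(-24) + 0*(⅕))) = 1/(-112*(-25*(-1/24) + 0)) = 1/(-112*(25/24 + 0)) = 1/(-112*25/24) = 1/(-350/3) = -3/350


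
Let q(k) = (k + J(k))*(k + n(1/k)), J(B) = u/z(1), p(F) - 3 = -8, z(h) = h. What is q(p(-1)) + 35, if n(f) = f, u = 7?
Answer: 123/5 ≈ 24.600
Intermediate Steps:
p(F) = -5 (p(F) = 3 - 8 = -5)
J(B) = 7 (J(B) = 7/1 = 7*1 = 7)
q(k) = (7 + k)*(k + 1/k) (q(k) = (k + 7)*(k + 1/k) = (7 + k)*(k + 1/k))
q(p(-1)) + 35 = (1 + (-5)² + 7*(-5) + 7/(-5)) + 35 = (1 + 25 - 35 + 7*(-⅕)) + 35 = (1 + 25 - 35 - 7/5) + 35 = -52/5 + 35 = 123/5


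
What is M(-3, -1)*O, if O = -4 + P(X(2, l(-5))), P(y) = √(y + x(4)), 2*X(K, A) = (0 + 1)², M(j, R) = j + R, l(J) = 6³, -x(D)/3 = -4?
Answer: 16 - 10*√2 ≈ 1.8579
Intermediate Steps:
x(D) = 12 (x(D) = -3*(-4) = 12)
l(J) = 216
M(j, R) = R + j
X(K, A) = ½ (X(K, A) = (0 + 1)²/2 = (½)*1² = (½)*1 = ½)
P(y) = √(12 + y) (P(y) = √(y + 12) = √(12 + y))
O = -4 + 5*√2/2 (O = -4 + √(12 + ½) = -4 + √(25/2) = -4 + 5*√2/2 ≈ -0.46447)
M(-3, -1)*O = (-1 - 3)*(-4 + 5*√2/2) = -4*(-4 + 5*√2/2) = 16 - 10*√2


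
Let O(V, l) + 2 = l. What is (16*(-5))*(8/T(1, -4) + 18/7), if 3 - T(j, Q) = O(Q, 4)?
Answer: -5920/7 ≈ -845.71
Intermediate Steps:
O(V, l) = -2 + l
T(j, Q) = 1 (T(j, Q) = 3 - (-2 + 4) = 3 - 1*2 = 3 - 2 = 1)
(16*(-5))*(8/T(1, -4) + 18/7) = (16*(-5))*(8/1 + 18/7) = -80*(8*1 + 18*(⅐)) = -80*(8 + 18/7) = -80*74/7 = -5920/7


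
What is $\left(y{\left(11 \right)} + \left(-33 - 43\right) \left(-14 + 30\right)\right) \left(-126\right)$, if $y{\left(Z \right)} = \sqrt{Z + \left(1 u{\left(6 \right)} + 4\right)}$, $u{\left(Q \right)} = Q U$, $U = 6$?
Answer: $153216 - 126 \sqrt{51} \approx 1.5232 \cdot 10^{5}$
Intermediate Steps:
$u{\left(Q \right)} = 6 Q$ ($u{\left(Q \right)} = Q 6 = 6 Q$)
$y{\left(Z \right)} = \sqrt{40 + Z}$ ($y{\left(Z \right)} = \sqrt{Z + \left(1 \cdot 6 \cdot 6 + 4\right)} = \sqrt{Z + \left(1 \cdot 36 + 4\right)} = \sqrt{Z + \left(36 + 4\right)} = \sqrt{Z + 40} = \sqrt{40 + Z}$)
$\left(y{\left(11 \right)} + \left(-33 - 43\right) \left(-14 + 30\right)\right) \left(-126\right) = \left(\sqrt{40 + 11} + \left(-33 - 43\right) \left(-14 + 30\right)\right) \left(-126\right) = \left(\sqrt{51} - 1216\right) \left(-126\right) = \left(-1216 + \sqrt{51}\right) \left(-126\right) = 153216 - 126 \sqrt{51}$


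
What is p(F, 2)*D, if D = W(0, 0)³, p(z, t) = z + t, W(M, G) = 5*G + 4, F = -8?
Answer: -384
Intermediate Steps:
W(M, G) = 4 + 5*G
p(z, t) = t + z
D = 64 (D = (4 + 5*0)³ = (4 + 0)³ = 4³ = 64)
p(F, 2)*D = (2 - 8)*64 = -6*64 = -384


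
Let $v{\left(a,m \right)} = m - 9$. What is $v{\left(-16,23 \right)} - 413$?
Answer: $-399$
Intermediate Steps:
$v{\left(a,m \right)} = -9 + m$ ($v{\left(a,m \right)} = m - 9 = -9 + m$)
$v{\left(-16,23 \right)} - 413 = \left(-9 + 23\right) - 413 = 14 - 413 = -399$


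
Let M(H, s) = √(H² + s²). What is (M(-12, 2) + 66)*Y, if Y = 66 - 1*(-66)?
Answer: 8712 + 264*√37 ≈ 10318.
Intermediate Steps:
Y = 132 (Y = 66 + 66 = 132)
(M(-12, 2) + 66)*Y = (√((-12)² + 2²) + 66)*132 = (√(144 + 4) + 66)*132 = (√148 + 66)*132 = (2*√37 + 66)*132 = (66 + 2*√37)*132 = 8712 + 264*√37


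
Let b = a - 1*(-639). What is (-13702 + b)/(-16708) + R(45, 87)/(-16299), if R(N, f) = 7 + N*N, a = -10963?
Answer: 178824559/136161846 ≈ 1.3133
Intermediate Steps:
R(N, f) = 7 + N**2
b = -10324 (b = -10963 - 1*(-639) = -10963 + 639 = -10324)
(-13702 + b)/(-16708) + R(45, 87)/(-16299) = (-13702 - 10324)/(-16708) + (7 + 45**2)/(-16299) = -24026*(-1/16708) + (7 + 2025)*(-1/16299) = 12013/8354 + 2032*(-1/16299) = 12013/8354 - 2032/16299 = 178824559/136161846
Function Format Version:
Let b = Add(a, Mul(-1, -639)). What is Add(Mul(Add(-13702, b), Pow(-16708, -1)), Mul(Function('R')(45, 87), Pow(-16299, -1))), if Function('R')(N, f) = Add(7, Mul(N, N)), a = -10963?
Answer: Rational(178824559, 136161846) ≈ 1.3133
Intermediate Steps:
Function('R')(N, f) = Add(7, Pow(N, 2))
b = -10324 (b = Add(-10963, Mul(-1, -639)) = Add(-10963, 639) = -10324)
Add(Mul(Add(-13702, b), Pow(-16708, -1)), Mul(Function('R')(45, 87), Pow(-16299, -1))) = Add(Mul(Add(-13702, -10324), Pow(-16708, -1)), Mul(Add(7, Pow(45, 2)), Pow(-16299, -1))) = Add(Mul(-24026, Rational(-1, 16708)), Mul(Add(7, 2025), Rational(-1, 16299))) = Add(Rational(12013, 8354), Mul(2032, Rational(-1, 16299))) = Add(Rational(12013, 8354), Rational(-2032, 16299)) = Rational(178824559, 136161846)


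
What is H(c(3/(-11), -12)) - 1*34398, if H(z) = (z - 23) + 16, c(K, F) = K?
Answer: -378458/11 ≈ -34405.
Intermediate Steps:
H(z) = -7 + z (H(z) = (-23 + z) + 16 = -7 + z)
H(c(3/(-11), -12)) - 1*34398 = (-7 + 3/(-11)) - 1*34398 = (-7 + 3*(-1/11)) - 34398 = (-7 - 3/11) - 34398 = -80/11 - 34398 = -378458/11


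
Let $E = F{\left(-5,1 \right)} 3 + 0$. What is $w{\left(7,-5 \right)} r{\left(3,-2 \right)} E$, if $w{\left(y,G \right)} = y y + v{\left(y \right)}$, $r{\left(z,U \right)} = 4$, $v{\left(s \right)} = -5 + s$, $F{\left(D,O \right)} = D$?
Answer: $-3060$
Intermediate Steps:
$w{\left(y,G \right)} = -5 + y + y^{2}$ ($w{\left(y,G \right)} = y y + \left(-5 + y\right) = y^{2} + \left(-5 + y\right) = -5 + y + y^{2}$)
$E = -15$ ($E = \left(-5\right) 3 + 0 = -15 + 0 = -15$)
$w{\left(7,-5 \right)} r{\left(3,-2 \right)} E = \left(-5 + 7 + 7^{2}\right) 4 \left(-15\right) = \left(-5 + 7 + 49\right) 4 \left(-15\right) = 51 \cdot 4 \left(-15\right) = 204 \left(-15\right) = -3060$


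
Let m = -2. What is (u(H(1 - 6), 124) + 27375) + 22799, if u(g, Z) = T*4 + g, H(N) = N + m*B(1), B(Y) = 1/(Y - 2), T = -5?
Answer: 50151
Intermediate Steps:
B(Y) = 1/(-2 + Y)
H(N) = 2 + N (H(N) = N - 2/(-2 + 1) = N - 2/(-1) = N - 2*(-1) = N + 2 = 2 + N)
u(g, Z) = -20 + g (u(g, Z) = -5*4 + g = -20 + g)
(u(H(1 - 6), 124) + 27375) + 22799 = ((-20 + (2 + (1 - 6))) + 27375) + 22799 = ((-20 + (2 - 5)) + 27375) + 22799 = ((-20 - 3) + 27375) + 22799 = (-23 + 27375) + 22799 = 27352 + 22799 = 50151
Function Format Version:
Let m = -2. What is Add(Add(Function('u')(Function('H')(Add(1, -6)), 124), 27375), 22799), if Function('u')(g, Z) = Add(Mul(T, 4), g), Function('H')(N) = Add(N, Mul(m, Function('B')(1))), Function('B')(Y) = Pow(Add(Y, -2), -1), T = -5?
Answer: 50151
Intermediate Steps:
Function('B')(Y) = Pow(Add(-2, Y), -1)
Function('H')(N) = Add(2, N) (Function('H')(N) = Add(N, Mul(-2, Pow(Add(-2, 1), -1))) = Add(N, Mul(-2, Pow(-1, -1))) = Add(N, Mul(-2, -1)) = Add(N, 2) = Add(2, N))
Function('u')(g, Z) = Add(-20, g) (Function('u')(g, Z) = Add(Mul(-5, 4), g) = Add(-20, g))
Add(Add(Function('u')(Function('H')(Add(1, -6)), 124), 27375), 22799) = Add(Add(Add(-20, Add(2, Add(1, -6))), 27375), 22799) = Add(Add(Add(-20, Add(2, -5)), 27375), 22799) = Add(Add(Add(-20, -3), 27375), 22799) = Add(Add(-23, 27375), 22799) = Add(27352, 22799) = 50151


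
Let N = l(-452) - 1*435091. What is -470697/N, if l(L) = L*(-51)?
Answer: 470697/412039 ≈ 1.1424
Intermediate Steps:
l(L) = -51*L
N = -412039 (N = -51*(-452) - 1*435091 = 23052 - 435091 = -412039)
-470697/N = -470697/(-412039) = -470697*(-1/412039) = 470697/412039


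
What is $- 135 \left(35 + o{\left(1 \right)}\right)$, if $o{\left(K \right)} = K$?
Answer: $-4860$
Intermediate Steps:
$- 135 \left(35 + o{\left(1 \right)}\right) = - 135 \left(35 + 1\right) = \left(-135\right) 36 = -4860$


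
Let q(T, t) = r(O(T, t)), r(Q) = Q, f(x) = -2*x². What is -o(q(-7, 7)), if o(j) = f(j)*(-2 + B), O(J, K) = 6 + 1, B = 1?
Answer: -98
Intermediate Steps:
O(J, K) = 7
q(T, t) = 7
o(j) = 2*j² (o(j) = (-2*j²)*(-2 + 1) = -2*j²*(-1) = 2*j²)
-o(q(-7, 7)) = -2*7² = -2*49 = -1*98 = -98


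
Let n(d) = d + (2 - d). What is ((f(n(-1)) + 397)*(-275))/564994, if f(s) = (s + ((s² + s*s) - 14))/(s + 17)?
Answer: -2073225/10734886 ≈ -0.19313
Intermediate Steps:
n(d) = 2
f(s) = (-14 + s + 2*s²)/(17 + s) (f(s) = (s + ((s² + s²) - 14))/(17 + s) = (s + (2*s² - 14))/(17 + s) = (s + (-14 + 2*s²))/(17 + s) = (-14 + s + 2*s²)/(17 + s))
((f(n(-1)) + 397)*(-275))/564994 = (((-14 + 2 + 2*2²)/(17 + 2) + 397)*(-275))/564994 = (((-14 + 2 + 2*4)/19 + 397)*(-275))*(1/564994) = (((-14 + 2 + 8)/19 + 397)*(-275))*(1/564994) = (((1/19)*(-4) + 397)*(-275))*(1/564994) = ((-4/19 + 397)*(-275))*(1/564994) = ((7539/19)*(-275))*(1/564994) = -2073225/19*1/564994 = -2073225/10734886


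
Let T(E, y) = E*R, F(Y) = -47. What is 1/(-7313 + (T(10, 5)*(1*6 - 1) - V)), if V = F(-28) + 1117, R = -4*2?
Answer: -1/8783 ≈ -0.00011386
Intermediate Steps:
R = -8
T(E, y) = -8*E (T(E, y) = E*(-8) = -8*E)
V = 1070 (V = -47 + 1117 = 1070)
1/(-7313 + (T(10, 5)*(1*6 - 1) - V)) = 1/(-7313 + ((-8*10)*(1*6 - 1) - 1*1070)) = 1/(-7313 + (-80*(6 - 1) - 1070)) = 1/(-7313 + (-80*5 - 1070)) = 1/(-7313 + (-400 - 1070)) = 1/(-7313 - 1470) = 1/(-8783) = -1/8783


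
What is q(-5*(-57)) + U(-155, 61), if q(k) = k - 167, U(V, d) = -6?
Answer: 112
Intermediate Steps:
q(k) = -167 + k
q(-5*(-57)) + U(-155, 61) = (-167 - 5*(-57)) - 6 = (-167 + 285) - 6 = 118 - 6 = 112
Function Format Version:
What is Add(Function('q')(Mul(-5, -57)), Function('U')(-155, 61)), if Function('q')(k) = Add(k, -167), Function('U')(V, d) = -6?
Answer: 112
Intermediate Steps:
Function('q')(k) = Add(-167, k)
Add(Function('q')(Mul(-5, -57)), Function('U')(-155, 61)) = Add(Add(-167, Mul(-5, -57)), -6) = Add(Add(-167, 285), -6) = Add(118, -6) = 112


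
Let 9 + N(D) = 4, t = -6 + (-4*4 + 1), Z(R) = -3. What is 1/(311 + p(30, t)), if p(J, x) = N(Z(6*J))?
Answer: 1/306 ≈ 0.0032680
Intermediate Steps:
t = -21 (t = -6 + (-16 + 1) = -6 - 15 = -21)
N(D) = -5 (N(D) = -9 + 4 = -5)
p(J, x) = -5
1/(311 + p(30, t)) = 1/(311 - 5) = 1/306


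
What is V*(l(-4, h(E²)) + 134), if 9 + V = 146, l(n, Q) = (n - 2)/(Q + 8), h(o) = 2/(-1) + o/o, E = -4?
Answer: 127684/7 ≈ 18241.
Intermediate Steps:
h(o) = -1 (h(o) = 2*(-1) + 1 = -2 + 1 = -1)
l(n, Q) = (-2 + n)/(8 + Q)
V = 137 (V = -9 + 146 = 137)
V*(l(-4, h(E²)) + 134) = 137*((-2 - 4)/(8 - 1) + 134) = 137*(-6/7 + 134) = 137*(932/7) = 127684/7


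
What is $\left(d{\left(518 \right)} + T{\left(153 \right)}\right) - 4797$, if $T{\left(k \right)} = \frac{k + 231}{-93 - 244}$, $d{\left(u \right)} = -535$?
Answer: $- \frac{1797268}{337} \approx -5333.1$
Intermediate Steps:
$T{\left(k \right)} = - \frac{231}{337} - \frac{k}{337}$ ($T{\left(k \right)} = \frac{231 + k}{-337} = \left(231 + k\right) \left(- \frac{1}{337}\right) = - \frac{231}{337} - \frac{k}{337}$)
$\left(d{\left(518 \right)} + T{\left(153 \right)}\right) - 4797 = \left(-535 - \frac{384}{337}\right) - 4797 = - \frac{180679}{337} - 4797 = - \frac{1797268}{337}$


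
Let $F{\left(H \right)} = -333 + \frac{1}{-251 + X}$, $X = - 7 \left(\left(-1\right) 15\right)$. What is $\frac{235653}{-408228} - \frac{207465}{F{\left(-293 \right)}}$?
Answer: $\frac{4117908000571}{6615879044} \approx 622.43$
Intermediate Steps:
$X = 105$ ($X = \left(-7\right) \left(-15\right) = 105$)
$F{\left(H \right)} = - \frac{48619}{146}$ ($F{\left(H \right)} = -333 + \frac{1}{-251 + 105} = -333 + \frac{1}{-146} = -333 - \frac{1}{146} = - \frac{48619}{146}$)
$\frac{235653}{-408228} - \frac{207465}{F{\left(-293 \right)}} = \frac{235653}{-408228} - \frac{207465}{- \frac{48619}{146}} = 235653 \left(- \frac{1}{408228}\right) - - \frac{30289890}{48619} = - \frac{78551}{136076} + \frac{30289890}{48619} = \frac{4117908000571}{6615879044}$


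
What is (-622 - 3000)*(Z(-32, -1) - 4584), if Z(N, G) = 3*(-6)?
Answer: 16668444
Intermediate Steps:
Z(N, G) = -18
(-622 - 3000)*(Z(-32, -1) - 4584) = (-622 - 3000)*(-18 - 4584) = -3622*(-4602) = 16668444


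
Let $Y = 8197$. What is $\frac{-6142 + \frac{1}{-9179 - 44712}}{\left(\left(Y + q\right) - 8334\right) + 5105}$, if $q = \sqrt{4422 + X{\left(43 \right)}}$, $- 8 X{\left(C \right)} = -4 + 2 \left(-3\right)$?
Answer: $- \frac{6577602649056}{5319386764073} + \frac{661997046 \sqrt{17693}}{5319386764073} \approx -1.22$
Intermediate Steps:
$X{\left(C \right)} = \frac{5}{4}$ ($X{\left(C \right)} = - \frac{-4 + 2 \left(-3\right)}{8} = - \frac{-4 - 6}{8} = \left(- \frac{1}{8}\right) \left(-10\right) = \frac{5}{4}$)
$q = \frac{\sqrt{17693}}{2}$ ($q = \sqrt{4422 + \frac{5}{4}} = \sqrt{\frac{17693}{4}} = \frac{\sqrt{17693}}{2} \approx 66.508$)
$\frac{-6142 + \frac{1}{-9179 - 44712}}{\left(\left(Y + q\right) - 8334\right) + 5105} = \frac{-6142 + \frac{1}{-9179 - 44712}}{\left(\left(8197 + \frac{\sqrt{17693}}{2}\right) - 8334\right) + 5105} = \frac{-6142 + \frac{1}{-53891}}{\left(-137 + \frac{\sqrt{17693}}{2}\right) + 5105} = \frac{-6142 - \frac{1}{53891}}{4968 + \frac{\sqrt{17693}}{2}} = - \frac{330998523}{53891 \left(4968 + \frac{\sqrt{17693}}{2}\right)}$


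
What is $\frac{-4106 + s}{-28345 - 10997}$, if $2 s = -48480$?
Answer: $\frac{14173}{19671} \approx 0.7205$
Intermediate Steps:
$s = -24240$ ($s = \frac{1}{2} \left(-48480\right) = -24240$)
$\frac{-4106 + s}{-28345 - 10997} = \frac{-4106 - 24240}{-28345 - 10997} = - \frac{28346}{-39342} = \left(-28346\right) \left(- \frac{1}{39342}\right) = \frac{14173}{19671}$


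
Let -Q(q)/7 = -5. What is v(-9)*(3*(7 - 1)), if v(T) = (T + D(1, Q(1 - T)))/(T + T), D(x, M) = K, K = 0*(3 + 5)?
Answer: 9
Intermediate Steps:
Q(q) = 35 (Q(q) = -7*(-5) = 35)
K = 0 (K = 0*8 = 0)
D(x, M) = 0
v(T) = ½ (v(T) = (T + 0)/(T + T) = T/((2*T)) = T*(1/(2*T)) = ½)
v(-9)*(3*(7 - 1)) = (3*(7 - 1))/2 = (3*6)/2 = (½)*18 = 9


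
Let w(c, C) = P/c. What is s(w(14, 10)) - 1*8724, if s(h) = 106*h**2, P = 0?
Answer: -8724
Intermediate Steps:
w(c, C) = 0 (w(c, C) = 0/c = 0)
s(w(14, 10)) - 1*8724 = 106*0**2 - 1*8724 = 106*0 - 8724 = 0 - 8724 = -8724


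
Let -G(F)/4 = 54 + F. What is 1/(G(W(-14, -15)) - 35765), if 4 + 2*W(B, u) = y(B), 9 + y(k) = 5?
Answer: -1/35965 ≈ -2.7805e-5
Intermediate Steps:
y(k) = -4 (y(k) = -9 + 5 = -4)
W(B, u) = -4 (W(B, u) = -2 + (1/2)*(-4) = -2 - 2 = -4)
G(F) = -216 - 4*F (G(F) = -4*(54 + F) = -216 - 4*F)
1/(G(W(-14, -15)) - 35765) = 1/((-216 - 4*(-4)) - 35765) = 1/((-216 + 16) - 35765) = 1/(-200 - 35765) = 1/(-35965) = -1/35965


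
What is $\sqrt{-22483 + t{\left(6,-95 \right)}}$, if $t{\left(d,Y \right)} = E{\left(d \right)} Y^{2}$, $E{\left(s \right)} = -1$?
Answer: $2 i \sqrt{7877} \approx 177.5 i$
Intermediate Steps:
$t{\left(d,Y \right)} = - Y^{2}$
$\sqrt{-22483 + t{\left(6,-95 \right)}} = \sqrt{-22483 - \left(-95\right)^{2}} = \sqrt{-22483 - 9025} = \sqrt{-31508} = 2 i \sqrt{7877}$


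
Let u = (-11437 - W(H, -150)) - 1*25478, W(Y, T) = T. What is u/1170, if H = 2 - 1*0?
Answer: -817/26 ≈ -31.423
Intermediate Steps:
H = 2 (H = 2 + 0 = 2)
u = -36765 (u = (-11437 - 1*(-150)) - 1*25478 = (-11437 + 150) - 25478 = -11287 - 25478 = -36765)
u/1170 = -36765/1170 = -36765*1/1170 = -817/26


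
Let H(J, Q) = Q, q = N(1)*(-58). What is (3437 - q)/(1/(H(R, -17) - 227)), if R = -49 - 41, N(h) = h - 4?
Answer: -796172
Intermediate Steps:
N(h) = -4 + h
q = 174 (q = (-4 + 1)*(-58) = -3*(-58) = 174)
R = -90
(3437 - q)/(1/(H(R, -17) - 227)) = (3437 - 1*174)/(1/(-17 - 227)) = (3437 - 174)/(1/(-244)) = 3263/(-1/244) = 3263*(-244) = -796172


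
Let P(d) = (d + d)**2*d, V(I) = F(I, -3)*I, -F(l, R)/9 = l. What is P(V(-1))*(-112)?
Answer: 326592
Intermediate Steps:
F(l, R) = -9*l
V(I) = -9*I**2 (V(I) = (-9*I)*I = -9*I**2)
P(d) = 4*d**3 (P(d) = (2*d)**2*d = (4*d**2)*d = 4*d**3)
P(V(-1))*(-112) = (4*(-9*(-1)**2)**3)*(-112) = (4*(-9*1)**3)*(-112) = (4*(-9)**3)*(-112) = (4*(-729))*(-112) = -2916*(-112) = 326592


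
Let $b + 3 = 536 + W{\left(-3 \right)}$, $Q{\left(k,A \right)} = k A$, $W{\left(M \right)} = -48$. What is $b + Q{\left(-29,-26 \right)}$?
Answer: $1239$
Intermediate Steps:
$Q{\left(k,A \right)} = A k$
$b = 485$ ($b = -3 + \left(536 - 48\right) = -3 + 488 = 485$)
$b + Q{\left(-29,-26 \right)} = 485 - -754 = 485 + 754 = 1239$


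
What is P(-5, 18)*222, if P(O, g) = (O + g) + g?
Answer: 6882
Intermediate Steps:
P(O, g) = O + 2*g
P(-5, 18)*222 = (-5 + 2*18)*222 = (-5 + 36)*222 = 31*222 = 6882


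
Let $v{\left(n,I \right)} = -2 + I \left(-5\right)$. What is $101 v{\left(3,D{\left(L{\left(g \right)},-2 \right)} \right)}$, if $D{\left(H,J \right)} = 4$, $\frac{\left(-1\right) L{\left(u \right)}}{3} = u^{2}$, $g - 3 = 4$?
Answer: $-2222$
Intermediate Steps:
$g = 7$ ($g = 3 + 4 = 7$)
$L{\left(u \right)} = - 3 u^{2}$
$v{\left(n,I \right)} = -2 - 5 I$
$101 v{\left(3,D{\left(L{\left(g \right)},-2 \right)} \right)} = 101 \left(-2 - 20\right) = 101 \left(-22\right) = -2222$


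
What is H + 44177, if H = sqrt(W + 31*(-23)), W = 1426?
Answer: 44177 + sqrt(713) ≈ 44204.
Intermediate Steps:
H = sqrt(713) (H = sqrt(1426 + 31*(-23)) = sqrt(1426 - 713) = sqrt(713) ≈ 26.702)
H + 44177 = sqrt(713) + 44177 = 44177 + sqrt(713)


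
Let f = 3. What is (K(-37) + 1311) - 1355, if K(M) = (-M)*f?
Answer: 67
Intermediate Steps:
K(M) = -3*M (K(M) = -M*3 = -3*M)
(K(-37) + 1311) - 1355 = (-3*(-37) + 1311) - 1355 = (111 + 1311) - 1355 = 1422 - 1355 = 67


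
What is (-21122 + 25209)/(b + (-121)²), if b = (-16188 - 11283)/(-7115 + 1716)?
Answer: 22065713/79074230 ≈ 0.27905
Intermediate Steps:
b = 27471/5399 (b = -27471/(-5399) = -27471*(-1/5399) = 27471/5399 ≈ 5.0882)
(-21122 + 25209)/(b + (-121)²) = (-21122 + 25209)/(27471/5399 + (-121)²) = 4087/(27471/5399 + 14641) = 4087/(79074230/5399) = 4087*(5399/79074230) = 22065713/79074230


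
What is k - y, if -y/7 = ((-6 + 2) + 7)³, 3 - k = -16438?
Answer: 16630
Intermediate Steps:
k = 16441 (k = 3 - 1*(-16438) = 3 + 16438 = 16441)
y = -189 (y = -7*((-6 + 2) + 7)³ = -7*(-4 + 7)³ = -7*3³ = -7*27 = -189)
k - y = 16441 - 1*(-189) = 16441 + 189 = 16630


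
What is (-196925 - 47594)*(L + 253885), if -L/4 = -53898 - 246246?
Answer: -355643349259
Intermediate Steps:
L = 1200576 (L = -4*(-53898 - 246246) = -4*(-300144) = 1200576)
(-196925 - 47594)*(L + 253885) = (-196925 - 47594)*(1200576 + 253885) = -244519*1454461 = -355643349259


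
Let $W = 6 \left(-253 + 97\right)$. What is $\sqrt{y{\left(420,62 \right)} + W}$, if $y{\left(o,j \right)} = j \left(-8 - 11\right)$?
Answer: $i \sqrt{2114} \approx 45.978 i$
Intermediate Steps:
$W = -936$ ($W = 6 \left(-156\right) = -936$)
$y{\left(o,j \right)} = - 19 j$ ($y{\left(o,j \right)} = j \left(-19\right) = - 19 j$)
$\sqrt{y{\left(420,62 \right)} + W} = \sqrt{\left(-19\right) 62 - 936} = \sqrt{-1178 - 936} = \sqrt{-2114} = i \sqrt{2114}$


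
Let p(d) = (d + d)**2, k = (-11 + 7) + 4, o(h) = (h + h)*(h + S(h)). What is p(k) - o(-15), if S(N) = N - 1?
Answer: -930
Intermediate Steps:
S(N) = -1 + N
o(h) = 2*h*(-1 + 2*h) (o(h) = (h + h)*(h + (-1 + h)) = (2*h)*(-1 + 2*h) = 2*h*(-1 + 2*h))
k = 0 (k = -4 + 4 = 0)
p(d) = 4*d**2 (p(d) = (2*d)**2 = 4*d**2)
p(k) - o(-15) = 4*0**2 - 2*(-15)*(-1 + 2*(-15)) = 4*0 - 2*(-15)*(-1 - 30) = 0 - 2*(-15)*(-31) = 0 - 1*930 = 0 - 930 = -930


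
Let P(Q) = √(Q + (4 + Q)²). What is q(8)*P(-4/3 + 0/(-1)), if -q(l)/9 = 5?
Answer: -30*√13 ≈ -108.17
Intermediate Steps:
q(l) = -45 (q(l) = -9*5 = -45)
q(8)*P(-4/3 + 0/(-1)) = -45*√((-4/3 + 0/(-1)) + (4 + (-4/3 + 0/(-1)))²) = -45*√((-4*⅓ + 0*(-1)) + (4 + (-4*⅓ + 0*(-1)))²) = -45*√((-4/3 + 0) + (4 + (-4/3 + 0))²) = -45*√(-4/3 + (4 - 4/3)²) = -45*√(-4/3 + (8/3)²) = -45*√(-4/3 + 64/9) = -30*√13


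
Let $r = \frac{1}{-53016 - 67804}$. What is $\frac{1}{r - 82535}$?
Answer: $- \frac{120820}{9971878701} \approx -1.2116 \cdot 10^{-5}$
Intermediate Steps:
$r = - \frac{1}{120820}$ ($r = \frac{1}{-120820} = - \frac{1}{120820} \approx -8.2768 \cdot 10^{-6}$)
$\frac{1}{r - 82535} = \frac{1}{- \frac{1}{120820} - 82535} = \frac{1}{- \frac{9971878701}{120820}} = - \frac{120820}{9971878701}$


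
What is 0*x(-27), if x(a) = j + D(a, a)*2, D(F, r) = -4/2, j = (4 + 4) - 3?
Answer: 0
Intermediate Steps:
j = 5 (j = 8 - 3 = 5)
D(F, r) = -2 (D(F, r) = -4*1/2 = -2)
x(a) = 1 (x(a) = 5 - 2*2 = 5 - 4 = 1)
0*x(-27) = 0*1 = 0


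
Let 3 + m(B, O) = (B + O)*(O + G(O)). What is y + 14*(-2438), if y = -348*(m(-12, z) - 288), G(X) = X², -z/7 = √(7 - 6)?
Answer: 344840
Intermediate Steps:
z = -7 (z = -7*√(7 - 6) = -7*√1 = -7*1 = -7)
m(B, O) = -3 + (B + O)*(O + O²)
y = 378972 (y = -348*((-3 + (-7)² + (-7)³ - 12*(-7) - 12*(-7)²) - 288) = -348*((-3 + 49 - 343 + 84 - 12*49) - 288) = -348*((-3 + 49 - 343 + 84 - 588) - 288) = -348*(-801 - 288) = -348*(-1089) = 378972)
y + 14*(-2438) = 378972 + 14*(-2438) = 378972 - 34132 = 344840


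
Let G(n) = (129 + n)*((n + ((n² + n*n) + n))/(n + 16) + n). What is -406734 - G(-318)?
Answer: -89544570/151 ≈ -5.9301e+5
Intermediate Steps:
G(n) = (129 + n)*(n + (2*n + 2*n²)/(16 + n)) (G(n) = (129 + n)*((n + ((n² + n²) + n))/(16 + n) + n) = (129 + n)*((n + (2*n² + n))/(16 + n) + n) = (129 + n)*((n + (n + 2*n²))/(16 + n) + n) = (129 + n)*((2*n + 2*n²)/(16 + n) + n) = (129 + n)*(n + (2*n + 2*n²)/(16 + n)))
-406734 - G(-318) = -406734 - 3*(-318)*(774 + (-318)² + 135*(-318))/(16 - 318) = -406734 - 3*(-318)*(774 + 101124 - 42930)/(-302) = -406734 - 3*(-318)*(-1)*58968/302 = -406734 - 1*28127736/151 = -406734 - 28127736/151 = -89544570/151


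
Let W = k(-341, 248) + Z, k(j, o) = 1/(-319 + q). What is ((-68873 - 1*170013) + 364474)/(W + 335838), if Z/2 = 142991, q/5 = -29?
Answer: 58272832/288524479 ≈ 0.20197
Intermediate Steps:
q = -145 (q = 5*(-29) = -145)
Z = 285982 (Z = 2*142991 = 285982)
k(j, o) = -1/464 (k(j, o) = 1/(-319 - 145) = 1/(-464) = -1/464)
W = 132695647/464 (W = -1/464 + 285982 = 132695647/464 ≈ 2.8598e+5)
((-68873 - 1*170013) + 364474)/(W + 335838) = ((-68873 - 1*170013) + 364474)/(132695647/464 + 335838) = ((-68873 - 170013) + 364474)/(288524479/464) = (-238886 + 364474)*(464/288524479) = 125588*(464/288524479) = 58272832/288524479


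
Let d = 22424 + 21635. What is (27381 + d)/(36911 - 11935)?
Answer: 4465/1561 ≈ 2.8603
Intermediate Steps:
d = 44059
(27381 + d)/(36911 - 11935) = (27381 + 44059)/(36911 - 11935) = 71440/24976 = 71440*(1/24976) = 4465/1561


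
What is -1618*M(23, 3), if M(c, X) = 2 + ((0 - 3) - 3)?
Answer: 6472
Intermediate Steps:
M(c, X) = -4 (M(c, X) = 2 + (-3 - 3) = 2 - 6 = -4)
-1618*M(23, 3) = -1618*(-4) = 6472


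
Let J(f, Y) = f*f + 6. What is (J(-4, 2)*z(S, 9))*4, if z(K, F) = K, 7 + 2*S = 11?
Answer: 176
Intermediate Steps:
J(f, Y) = 6 + f**2 (J(f, Y) = f**2 + 6 = 6 + f**2)
S = 2 (S = -7/2 + (1/2)*11 = -7/2 + 11/2 = 2)
(J(-4, 2)*z(S, 9))*4 = ((6 + (-4)**2)*2)*4 = ((6 + 16)*2)*4 = (22*2)*4 = 44*4 = 176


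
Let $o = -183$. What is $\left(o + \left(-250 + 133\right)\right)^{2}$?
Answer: $90000$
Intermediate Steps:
$\left(o + \left(-250 + 133\right)\right)^{2} = \left(-183 + \left(-250 + 133\right)\right)^{2} = \left(-183 - 117\right)^{2} = \left(-300\right)^{2} = 90000$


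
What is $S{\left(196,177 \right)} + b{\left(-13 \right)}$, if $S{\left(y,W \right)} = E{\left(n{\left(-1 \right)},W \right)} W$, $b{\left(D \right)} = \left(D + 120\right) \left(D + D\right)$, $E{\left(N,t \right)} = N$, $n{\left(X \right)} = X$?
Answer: $-2959$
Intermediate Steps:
$b{\left(D \right)} = 2 D \left(120 + D\right)$ ($b{\left(D \right)} = \left(120 + D\right) 2 D = 2 D \left(120 + D\right)$)
$S{\left(y,W \right)} = - W$
$S{\left(196,177 \right)} + b{\left(-13 \right)} = \left(-1\right) 177 + 2 \left(-13\right) \left(120 - 13\right) = -177 + 2 \left(-13\right) 107 = -177 - 2782 = -2959$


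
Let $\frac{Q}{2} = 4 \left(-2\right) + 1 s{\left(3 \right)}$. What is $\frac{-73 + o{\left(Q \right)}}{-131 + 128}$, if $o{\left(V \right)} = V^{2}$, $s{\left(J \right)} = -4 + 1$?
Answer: $-137$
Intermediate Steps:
$s{\left(J \right)} = -3$
$Q = -22$ ($Q = 2 \left(4 \left(-2\right) + 1 \left(-3\right)\right) = 2 \left(-8 - 3\right) = 2 \left(-11\right) = -22$)
$\frac{-73 + o{\left(Q \right)}}{-131 + 128} = \frac{-73 + \left(-22\right)^{2}}{-131 + 128} = \frac{-73 + 484}{-3} = 411 \left(- \frac{1}{3}\right) = -137$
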